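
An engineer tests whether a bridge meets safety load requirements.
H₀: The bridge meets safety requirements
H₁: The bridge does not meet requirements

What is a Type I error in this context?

A Type I error (probability α) occurs when we reject a true H₀.
A Type II error (probability β) occurs when we fail to reject a false H₀.

Answer: Unnecessarily closing a safe bridge for repairs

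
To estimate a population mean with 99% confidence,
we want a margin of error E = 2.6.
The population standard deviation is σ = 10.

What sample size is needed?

Answer: n = 99

Derivation:
z_0.005 = 2.576
n = (z×σ/E)² = (2.576×10/2.6)²
n = 98.1624
Round up: n = 99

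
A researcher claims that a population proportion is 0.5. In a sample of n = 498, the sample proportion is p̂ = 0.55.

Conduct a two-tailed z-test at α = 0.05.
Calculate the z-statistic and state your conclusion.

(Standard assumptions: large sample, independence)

Answer: z = 2.2315, reject H₀

Derivation:
H₀: p = 0.5, H₁: p ≠ 0.5
Standard error: SE = √(p₀(1-p₀)/n) = √(0.5×0.5/498) = 0.022406
z-statistic: z = (p̂ - p₀)/SE = (0.55 - 0.5)/0.022406 = 2.2315
Critical value: z_0.025 = ±1.960
p-value = 0.0256
Decision: reject H₀ at α = 0.05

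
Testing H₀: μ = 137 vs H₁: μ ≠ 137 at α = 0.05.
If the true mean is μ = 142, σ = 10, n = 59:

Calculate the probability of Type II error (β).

Answer: β ≈ 0.0300

Derivation:
SE = σ/√n = 10/√59 = 1.3019
Critical values: μ₀ ± z_0.025×SE = 137 ± 1.960×1.3019
Acceptance region: (134.4483, 139.5517)
Under H₁ (μ = 142): z_high = (139.5517 - 142)/1.3019 = -1.8806, z_low = (134.4483 - 142)/1.3019 = -5.8005
β = P(not reject | H₁) = Φ(-1.8806) - Φ(-5.8005) ≈ 0.0300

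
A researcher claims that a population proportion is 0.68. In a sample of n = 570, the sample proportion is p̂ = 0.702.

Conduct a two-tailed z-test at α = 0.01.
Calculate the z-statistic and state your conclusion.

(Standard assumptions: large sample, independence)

Answer: z = 1.1260, fail to reject H₀

Derivation:
H₀: p = 0.68, H₁: p ≠ 0.68
Standard error: SE = √(p₀(1-p₀)/n) = √(0.68×0.32/570) = 0.019539
z-statistic: z = (p̂ - p₀)/SE = (0.702 - 0.68)/0.019539 = 1.1260
Critical value: z_0.005 = ±2.576
p-value = 0.2602
Decision: fail to reject H₀ at α = 0.01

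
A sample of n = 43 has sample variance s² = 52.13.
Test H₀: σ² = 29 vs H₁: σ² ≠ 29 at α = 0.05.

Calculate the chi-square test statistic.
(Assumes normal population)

Answer: χ² = 75.4986, reject H₀

Derivation:
df = n - 1 = 42
χ² = (n-1)s²/σ₀² = 42×52.13/29 = 75.4986
Critical values: χ²_{0.975,42} = 25.999, χ²_{0.025,42} = 61.777
Rejection region: χ² < 25.999 or χ² > 61.777
Decision: reject H₀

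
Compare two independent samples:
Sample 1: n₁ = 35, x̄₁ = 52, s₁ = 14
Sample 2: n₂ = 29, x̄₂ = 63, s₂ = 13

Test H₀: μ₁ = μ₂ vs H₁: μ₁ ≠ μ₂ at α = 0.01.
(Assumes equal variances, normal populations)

Pooled variance: s²_p = [34×14² + 28×13²]/(62) = 183.8065
s_p = 13.5575
SE = s_p×√(1/n₁ + 1/n₂) = 13.5575×√(1/35 + 1/29) = 3.4044
t = (x̄₁ - x̄₂)/SE = (52 - 63)/3.4044 = -3.2311
df = 62, t-critical = ±2.657
Decision: reject H₀

Answer: t = -3.2311, reject H₀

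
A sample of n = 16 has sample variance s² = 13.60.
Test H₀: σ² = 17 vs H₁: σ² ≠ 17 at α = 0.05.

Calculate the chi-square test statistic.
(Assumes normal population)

Answer: χ² = 12.0000, fail to reject H₀

Derivation:
df = n - 1 = 15
χ² = (n-1)s²/σ₀² = 15×13.60/17 = 12.0000
Critical values: χ²_{0.975,15} = 6.262, χ²_{0.025,15} = 27.488
Rejection region: χ² < 6.262 or χ² > 27.488
Decision: fail to reject H₀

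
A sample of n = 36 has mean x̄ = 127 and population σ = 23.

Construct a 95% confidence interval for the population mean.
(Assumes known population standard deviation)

Confidence level: 95%, α = 0.05
z_0.025 = 1.960
SE = σ/√n = 23/√36 = 3.8333
Margin of error = 1.960 × 3.8333 = 7.5133
CI: x̄ ± margin = 127 ± 7.5133
CI: (119.4867, 134.5133)

Answer: (119.4867, 134.5133)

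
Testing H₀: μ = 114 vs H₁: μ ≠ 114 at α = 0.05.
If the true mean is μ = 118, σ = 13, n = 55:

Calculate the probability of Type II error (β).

Answer: β ≈ 0.3738

Derivation:
SE = σ/√n = 13/√55 = 1.7529
Critical values: μ₀ ± z_0.025×SE = 114 ± 1.960×1.7529
Acceptance region: (110.5643, 117.4357)
Under H₁ (μ = 118): z_high = (117.4357 - 118)/1.7529 = -0.3219, z_low = (110.5643 - 118)/1.7529 = -4.2419
β = P(not reject | H₁) = Φ(-0.3219) - Φ(-4.2419) ≈ 0.3738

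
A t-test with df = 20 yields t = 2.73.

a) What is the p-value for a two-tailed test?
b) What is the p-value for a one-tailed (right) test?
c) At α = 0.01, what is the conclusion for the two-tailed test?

Answer: a) 0.0129, b) 0.0065, c) fail to reject H₀

Derivation:
Using t-distribution with df = 20:
a) Two-tailed: p = 2×P(T > 2.73) = 0.0129
b) One-tailed: p = P(T > 2.73) = 0.0065
c) 0.0129 ≥ 0.01, fail to reject H₀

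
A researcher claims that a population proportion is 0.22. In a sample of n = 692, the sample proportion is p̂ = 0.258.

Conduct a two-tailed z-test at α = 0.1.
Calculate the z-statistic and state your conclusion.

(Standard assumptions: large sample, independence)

Answer: z = 2.4132, reject H₀

Derivation:
H₀: p = 0.22, H₁: p ≠ 0.22
Standard error: SE = √(p₀(1-p₀)/n) = √(0.22×0.78/692) = 0.015747
z-statistic: z = (p̂ - p₀)/SE = (0.258 - 0.22)/0.015747 = 2.4132
Critical value: z_0.05 = ±1.645
p-value = 0.0158
Decision: reject H₀ at α = 0.1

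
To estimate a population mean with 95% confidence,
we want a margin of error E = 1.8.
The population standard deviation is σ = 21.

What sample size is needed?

z_0.025 = 1.960
n = (z×σ/E)² = (1.960×21/1.8)²
n = 522.8844
Round up: n = 523

Answer: n = 523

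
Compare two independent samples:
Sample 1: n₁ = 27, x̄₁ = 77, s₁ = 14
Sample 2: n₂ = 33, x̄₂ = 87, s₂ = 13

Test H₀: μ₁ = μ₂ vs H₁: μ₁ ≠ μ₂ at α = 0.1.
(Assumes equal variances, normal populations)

Pooled variance: s²_p = [26×14² + 32×13²]/(58) = 181.1034
s_p = 13.4575
SE = s_p×√(1/n₁ + 1/n₂) = 13.4575×√(1/27 + 1/33) = 3.4922
t = (x̄₁ - x̄₂)/SE = (77 - 87)/3.4922 = -2.8635
df = 58, t-critical = ±1.672
Decision: reject H₀

Answer: t = -2.8635, reject H₀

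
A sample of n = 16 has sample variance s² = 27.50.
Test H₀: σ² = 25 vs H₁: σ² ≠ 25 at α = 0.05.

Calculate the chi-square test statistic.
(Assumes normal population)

df = n - 1 = 15
χ² = (n-1)s²/σ₀² = 15×27.50/25 = 16.5000
Critical values: χ²_{0.975,15} = 6.262, χ²_{0.025,15} = 27.488
Rejection region: χ² < 6.262 or χ² > 27.488
Decision: fail to reject H₀

Answer: χ² = 16.5000, fail to reject H₀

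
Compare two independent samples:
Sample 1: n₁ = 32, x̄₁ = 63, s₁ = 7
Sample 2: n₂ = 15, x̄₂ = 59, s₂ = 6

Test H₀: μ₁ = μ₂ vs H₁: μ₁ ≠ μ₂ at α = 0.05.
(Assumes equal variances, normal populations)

Pooled variance: s²_p = [31×7² + 14×6²]/(45) = 44.9556
s_p = 6.7049
SE = s_p×√(1/n₁ + 1/n₂) = 6.7049×√(1/32 + 1/15) = 2.0981
t = (x̄₁ - x̄₂)/SE = (63 - 59)/2.0981 = 1.9065
df = 45, t-critical = ±2.014
Decision: fail to reject H₀

Answer: t = 1.9065, fail to reject H₀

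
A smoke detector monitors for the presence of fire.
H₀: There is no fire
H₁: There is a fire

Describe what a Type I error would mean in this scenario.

Answer: The alarm sounds when there is no fire (false alarm)

Derivation:
Type I error (α): Rejecting H₀ when H₀ is true
Type II error (β): Failing to reject H₀ when H₁ is true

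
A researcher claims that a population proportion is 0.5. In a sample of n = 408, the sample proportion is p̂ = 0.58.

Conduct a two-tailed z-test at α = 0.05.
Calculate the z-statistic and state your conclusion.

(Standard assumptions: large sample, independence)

Answer: z = 3.2318, reject H₀

Derivation:
H₀: p = 0.5, H₁: p ≠ 0.5
Standard error: SE = √(p₀(1-p₀)/n) = √(0.5×0.5/408) = 0.024754
z-statistic: z = (p̂ - p₀)/SE = (0.58 - 0.5)/0.024754 = 3.2318
Critical value: z_0.025 = ±1.960
p-value = 0.0012
Decision: reject H₀ at α = 0.05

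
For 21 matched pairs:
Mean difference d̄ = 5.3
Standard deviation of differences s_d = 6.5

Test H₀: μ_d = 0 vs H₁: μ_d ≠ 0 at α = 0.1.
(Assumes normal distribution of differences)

Answer: t = 3.7366, reject H₀

Derivation:
df = n - 1 = 20
SE = s_d/√n = 6.5/√21 = 1.4184
t = d̄/SE = 5.3/1.4184 = 3.7366
Critical value: t_{0.05,20} = ±1.725
p-value ≈ 0.0013
Decision: reject H₀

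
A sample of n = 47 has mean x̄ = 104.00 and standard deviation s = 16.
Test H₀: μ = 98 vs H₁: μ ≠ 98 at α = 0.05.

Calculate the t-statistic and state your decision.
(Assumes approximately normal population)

df = n - 1 = 46
SE = s/√n = 16/√47 = 2.3338
t = (x̄ - μ₀)/SE = (104.00 - 98)/2.3338 = 2.5709
Critical value: t_{0.025,46} = ±2.013
p-value ≈ 0.0134
Decision: reject H₀

Answer: t = 2.5709, reject H₀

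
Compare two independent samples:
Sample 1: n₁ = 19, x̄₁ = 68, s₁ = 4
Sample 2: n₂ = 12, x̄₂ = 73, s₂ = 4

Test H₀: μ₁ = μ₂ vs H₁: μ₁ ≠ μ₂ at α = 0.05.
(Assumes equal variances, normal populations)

Answer: t = -3.3901, reject H₀

Derivation:
Pooled variance: s²_p = [18×4² + 11×4²]/(29) = 16.0000
s_p = 4.0000
SE = s_p×√(1/n₁ + 1/n₂) = 4.0000×√(1/19 + 1/12) = 1.4749
t = (x̄₁ - x̄₂)/SE = (68 - 73)/1.4749 = -3.3901
df = 29, t-critical = ±2.045
Decision: reject H₀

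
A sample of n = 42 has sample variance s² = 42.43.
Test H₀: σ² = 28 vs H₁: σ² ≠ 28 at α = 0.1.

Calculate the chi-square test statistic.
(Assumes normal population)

Answer: χ² = 62.1296, reject H₀

Derivation:
df = n - 1 = 41
χ² = (n-1)s²/σ₀² = 41×42.43/28 = 62.1296
Critical values: χ²_{0.95,41} = 27.326, χ²_{0.05,41} = 56.942
Rejection region: χ² < 27.326 or χ² > 56.942
Decision: reject H₀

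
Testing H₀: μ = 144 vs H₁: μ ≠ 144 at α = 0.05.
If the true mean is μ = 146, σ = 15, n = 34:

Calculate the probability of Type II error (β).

SE = σ/√n = 15/√34 = 2.5725
Critical values: μ₀ ± z_0.025×SE = 144 ± 1.960×2.5725
Acceptance region: (138.9579, 149.0421)
Under H₁ (μ = 146): z_high = (149.0421 - 146)/2.5725 = 1.1825, z_low = (138.9579 - 146)/2.5725 = -2.7375
β = P(not reject | H₁) = Φ(1.1825) - Φ(-2.7375) ≈ 0.8784

Answer: β ≈ 0.8784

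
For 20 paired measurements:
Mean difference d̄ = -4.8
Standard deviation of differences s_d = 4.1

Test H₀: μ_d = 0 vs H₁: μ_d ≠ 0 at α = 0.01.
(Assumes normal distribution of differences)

df = n - 1 = 19
SE = s_d/√n = 4.1/√20 = 0.9168
t = d̄/SE = -4.8/0.9168 = -5.2356
Critical value: t_{0.005,19} = ±2.861
p-value < 0.0001
Decision: reject H₀

Answer: t = -5.2356, reject H₀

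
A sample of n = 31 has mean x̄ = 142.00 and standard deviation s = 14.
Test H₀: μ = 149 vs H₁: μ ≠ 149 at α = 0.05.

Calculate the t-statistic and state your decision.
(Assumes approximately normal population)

Answer: t = -2.7839, reject H₀

Derivation:
df = n - 1 = 30
SE = s/√n = 14/√31 = 2.5145
t = (x̄ - μ₀)/SE = (142.00 - 149)/2.5145 = -2.7839
Critical value: t_{0.025,30} = ±2.042
p-value ≈ 0.0092
Decision: reject H₀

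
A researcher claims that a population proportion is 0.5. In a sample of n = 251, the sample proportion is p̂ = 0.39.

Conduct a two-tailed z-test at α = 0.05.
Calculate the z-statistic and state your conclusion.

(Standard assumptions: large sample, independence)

H₀: p = 0.5, H₁: p ≠ 0.5
Standard error: SE = √(p₀(1-p₀)/n) = √(0.5×0.5/251) = 0.031560
z-statistic: z = (p̂ - p₀)/SE = (0.39 - 0.5)/0.031560 = -3.4854
Critical value: z_0.025 = ±1.960
p-value = 0.0005
Decision: reject H₀ at α = 0.05

Answer: z = -3.4854, reject H₀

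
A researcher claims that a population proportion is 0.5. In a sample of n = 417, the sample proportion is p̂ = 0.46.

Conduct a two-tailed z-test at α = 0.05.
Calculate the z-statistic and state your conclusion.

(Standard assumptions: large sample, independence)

Answer: z = -1.6337, fail to reject H₀

Derivation:
H₀: p = 0.5, H₁: p ≠ 0.5
Standard error: SE = √(p₀(1-p₀)/n) = √(0.5×0.5/417) = 0.024485
z-statistic: z = (p̂ - p₀)/SE = (0.46 - 0.5)/0.024485 = -1.6337
Critical value: z_0.025 = ±1.960
p-value = 0.1023
Decision: fail to reject H₀ at α = 0.05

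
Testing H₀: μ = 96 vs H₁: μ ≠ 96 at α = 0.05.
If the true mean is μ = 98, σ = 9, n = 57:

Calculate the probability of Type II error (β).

SE = σ/√n = 9/√57 = 1.1921
Critical values: μ₀ ± z_0.025×SE = 96 ± 1.960×1.1921
Acceptance region: (93.6635, 98.3365)
Under H₁ (μ = 98): z_high = (98.3365 - 98)/1.1921 = 0.2823, z_low = (93.6635 - 98)/1.1921 = -3.6377
β = P(not reject | H₁) = Φ(0.2823) - Φ(-3.6377) ≈ 0.6110

Answer: β ≈ 0.6110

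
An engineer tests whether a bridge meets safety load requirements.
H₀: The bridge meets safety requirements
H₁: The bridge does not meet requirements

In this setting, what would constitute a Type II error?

Answer: Declaring an unsafe bridge to be safe

Derivation:
Type I error: rejecting H₀ when it is actually true (false positive).
Type II error: failing to reject H₀ when H₁ is actually true (false negative).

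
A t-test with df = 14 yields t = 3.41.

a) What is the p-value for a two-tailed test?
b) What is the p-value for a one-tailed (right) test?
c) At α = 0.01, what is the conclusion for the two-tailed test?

Using t-distribution with df = 14:
a) Two-tailed: p = 2×P(T > 3.41) = 0.0042
b) One-tailed: p = P(T > 3.41) = 0.0021
c) 0.0042 < 0.01, reject H₀

Answer: a) 0.0042, b) 0.0021, c) reject H₀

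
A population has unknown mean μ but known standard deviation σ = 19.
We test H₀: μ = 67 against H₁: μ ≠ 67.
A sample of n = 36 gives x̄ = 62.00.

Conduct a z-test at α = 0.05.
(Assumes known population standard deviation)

Standard error: SE = σ/√n = 19/√36 = 3.1667
z-statistic: z = (x̄ - μ₀)/SE = (62.00 - 67)/3.1667 = -1.5789
Critical value: ±1.960
p-value = 0.1144
Decision: fail to reject H₀

Answer: z = -1.5789, fail to reject H₀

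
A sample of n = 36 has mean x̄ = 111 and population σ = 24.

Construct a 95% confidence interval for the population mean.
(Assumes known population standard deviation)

Confidence level: 95%, α = 0.05
z_0.025 = 1.960
SE = σ/√n = 24/√36 = 4.0000
Margin of error = 1.960 × 4.0000 = 7.8400
CI: x̄ ± margin = 111 ± 7.8400
CI: (103.1600, 118.8400)

Answer: (103.1600, 118.8400)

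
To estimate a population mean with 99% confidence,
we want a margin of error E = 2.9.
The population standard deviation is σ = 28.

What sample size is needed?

Answer: n = 619

Derivation:
z_0.005 = 2.576
n = (z×σ/E)² = (2.576×28/2.9)²
n = 618.6027
Round up: n = 619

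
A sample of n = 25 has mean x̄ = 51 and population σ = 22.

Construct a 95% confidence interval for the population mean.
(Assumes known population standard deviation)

Confidence level: 95%, α = 0.05
z_0.025 = 1.960
SE = σ/√n = 22/√25 = 4.4000
Margin of error = 1.960 × 4.4000 = 8.6240
CI: x̄ ± margin = 51 ± 8.6240
CI: (42.3760, 59.6240)

Answer: (42.3760, 59.6240)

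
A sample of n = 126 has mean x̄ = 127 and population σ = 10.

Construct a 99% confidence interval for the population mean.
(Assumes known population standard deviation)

Confidence level: 99%, α = 0.01
z_0.005 = 2.576
SE = σ/√n = 10/√126 = 0.8909
Margin of error = 2.576 × 0.8909 = 2.2950
CI: x̄ ± margin = 127 ± 2.2950
CI: (124.7050, 129.2950)

Answer: (124.7050, 129.2950)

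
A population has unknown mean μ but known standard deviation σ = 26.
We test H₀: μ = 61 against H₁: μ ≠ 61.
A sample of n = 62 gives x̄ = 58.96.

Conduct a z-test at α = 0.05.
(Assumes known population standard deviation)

Answer: z = -0.6178, fail to reject H₀

Derivation:
Standard error: SE = σ/√n = 26/√62 = 3.3020
z-statistic: z = (x̄ - μ₀)/SE = (58.96 - 61)/3.3020 = -0.6178
Critical value: ±1.960
p-value = 0.5367
Decision: fail to reject H₀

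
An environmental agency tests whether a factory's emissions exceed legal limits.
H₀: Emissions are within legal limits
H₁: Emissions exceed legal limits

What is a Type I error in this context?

Answer: Citing a compliant factory for excess emissions

Derivation:
Type I error: rejecting H₀ when it is actually true (false positive).
Type II error: failing to reject H₀ when H₁ is actually true (false negative).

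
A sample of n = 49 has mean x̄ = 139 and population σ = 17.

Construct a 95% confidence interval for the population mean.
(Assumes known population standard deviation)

Confidence level: 95%, α = 0.05
z_0.025 = 1.960
SE = σ/√n = 17/√49 = 2.4286
Margin of error = 1.960 × 2.4286 = 4.7601
CI: x̄ ± margin = 139 ± 4.7601
CI: (134.2399, 143.7601)

Answer: (134.2399, 143.7601)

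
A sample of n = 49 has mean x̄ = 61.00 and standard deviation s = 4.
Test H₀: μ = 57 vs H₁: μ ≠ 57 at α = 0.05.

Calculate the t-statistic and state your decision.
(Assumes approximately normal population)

Answer: t = 7.0004, reject H₀

Derivation:
df = n - 1 = 48
SE = s/√n = 4/√49 = 0.5714
t = (x̄ - μ₀)/SE = (61.00 - 57)/0.5714 = 7.0004
Critical value: t_{0.025,48} = ±2.011
p-value < 0.0001
Decision: reject H₀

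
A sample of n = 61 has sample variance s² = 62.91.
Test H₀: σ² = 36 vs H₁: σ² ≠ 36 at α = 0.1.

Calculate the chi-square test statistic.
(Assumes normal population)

df = n - 1 = 60
χ² = (n-1)s²/σ₀² = 60×62.91/36 = 104.8500
Critical values: χ²_{0.95,60} = 43.188, χ²_{0.05,60} = 79.082
Rejection region: χ² < 43.188 or χ² > 79.082
Decision: reject H₀

Answer: χ² = 104.8500, reject H₀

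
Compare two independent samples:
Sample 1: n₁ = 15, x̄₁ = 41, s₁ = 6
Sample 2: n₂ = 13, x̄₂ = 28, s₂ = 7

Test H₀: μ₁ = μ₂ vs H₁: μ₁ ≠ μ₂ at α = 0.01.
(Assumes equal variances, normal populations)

Pooled variance: s²_p = [14×6² + 12×7²]/(26) = 42.0000
s_p = 6.4807
SE = s_p×√(1/n₁ + 1/n₂) = 6.4807×√(1/15 + 1/13) = 2.4557
t = (x̄₁ - x̄₂)/SE = (41 - 28)/2.4557 = 5.2938
df = 26, t-critical = ±2.779
Decision: reject H₀

Answer: t = 5.2938, reject H₀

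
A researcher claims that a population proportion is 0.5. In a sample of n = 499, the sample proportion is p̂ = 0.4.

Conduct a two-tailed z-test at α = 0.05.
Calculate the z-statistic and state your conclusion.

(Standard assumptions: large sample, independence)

Answer: z = -4.4677, reject H₀

Derivation:
H₀: p = 0.5, H₁: p ≠ 0.5
Standard error: SE = √(p₀(1-p₀)/n) = √(0.5×0.5/499) = 0.022383
z-statistic: z = (p̂ - p₀)/SE = (0.4 - 0.5)/0.022383 = -4.4677
Critical value: z_0.025 = ±1.960
p-value < 0.0001
Decision: reject H₀ at α = 0.05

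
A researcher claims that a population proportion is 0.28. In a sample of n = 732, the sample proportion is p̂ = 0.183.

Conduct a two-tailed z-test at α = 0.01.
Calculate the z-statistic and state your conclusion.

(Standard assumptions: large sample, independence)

Answer: z = -5.8451, reject H₀

Derivation:
H₀: p = 0.28, H₁: p ≠ 0.28
Standard error: SE = √(p₀(1-p₀)/n) = √(0.28×0.72/732) = 0.016595
z-statistic: z = (p̂ - p₀)/SE = (0.183 - 0.28)/0.016595 = -5.8451
Critical value: z_0.005 = ±2.576
p-value < 0.0001
Decision: reject H₀ at α = 0.01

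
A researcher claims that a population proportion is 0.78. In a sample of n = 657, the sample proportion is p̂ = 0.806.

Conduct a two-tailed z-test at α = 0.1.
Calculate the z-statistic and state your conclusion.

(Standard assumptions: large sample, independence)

H₀: p = 0.78, H₁: p ≠ 0.78
Standard error: SE = √(p₀(1-p₀)/n) = √(0.78×0.22/657) = 0.016161
z-statistic: z = (p̂ - p₀)/SE = (0.806 - 0.78)/0.016161 = 1.6088
Critical value: z_0.05 = ±1.645
p-value = 0.1077
Decision: fail to reject H₀ at α = 0.1

Answer: z = 1.6088, fail to reject H₀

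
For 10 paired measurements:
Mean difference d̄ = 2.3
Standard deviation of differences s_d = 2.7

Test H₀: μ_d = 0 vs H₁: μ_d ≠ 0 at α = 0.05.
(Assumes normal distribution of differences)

df = n - 1 = 9
SE = s_d/√n = 2.7/√10 = 0.8538
t = d̄/SE = 2.3/0.8538 = 2.6938
Critical value: t_{0.025,9} = ±2.262
p-value ≈ 0.0246
Decision: reject H₀

Answer: t = 2.6938, reject H₀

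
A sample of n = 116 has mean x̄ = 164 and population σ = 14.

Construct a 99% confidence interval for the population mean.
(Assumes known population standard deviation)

Confidence level: 99%, α = 0.01
z_0.005 = 2.576
SE = σ/√n = 14/√116 = 1.2999
Margin of error = 2.576 × 1.2999 = 3.3485
CI: x̄ ± margin = 164 ± 3.3485
CI: (160.6515, 167.3485)

Answer: (160.6515, 167.3485)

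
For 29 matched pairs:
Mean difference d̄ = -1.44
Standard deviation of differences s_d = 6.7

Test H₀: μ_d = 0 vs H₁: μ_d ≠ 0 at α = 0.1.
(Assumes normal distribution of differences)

Answer: t = -1.1574, fail to reject H₀

Derivation:
df = n - 1 = 28
SE = s_d/√n = 6.7/√29 = 1.2442
t = d̄/SE = -1.44/1.2442 = -1.1574
Critical value: t_{0.05,28} = ±1.701
p-value ≈ 0.2569
Decision: fail to reject H₀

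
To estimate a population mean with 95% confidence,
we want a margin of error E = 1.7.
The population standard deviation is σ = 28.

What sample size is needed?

z_0.025 = 1.960
n = (z×σ/E)² = (1.960×28/1.7)²
n = 1042.1503
Round up: n = 1043

Answer: n = 1043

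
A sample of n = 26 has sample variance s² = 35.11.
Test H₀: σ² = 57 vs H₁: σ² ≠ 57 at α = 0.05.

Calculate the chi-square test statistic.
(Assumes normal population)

df = n - 1 = 25
χ² = (n-1)s²/σ₀² = 25×35.11/57 = 15.3991
Critical values: χ²_{0.975,25} = 13.120, χ²_{0.025,25} = 40.646
Rejection region: χ² < 13.120 or χ² > 40.646
Decision: fail to reject H₀

Answer: χ² = 15.3991, fail to reject H₀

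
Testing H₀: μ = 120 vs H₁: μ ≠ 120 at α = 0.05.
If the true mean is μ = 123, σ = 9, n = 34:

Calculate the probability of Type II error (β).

SE = σ/√n = 9/√34 = 1.5435
Critical values: μ₀ ± z_0.025×SE = 120 ± 1.960×1.5435
Acceptance region: (116.9747, 123.0253)
Under H₁ (μ = 123): z_high = (123.0253 - 123)/1.5435 = 0.0164, z_low = (116.9747 - 123)/1.5435 = -3.9037
β = P(not reject | H₁) = Φ(0.0164) - Φ(-3.9037) ≈ 0.5065

Answer: β ≈ 0.5065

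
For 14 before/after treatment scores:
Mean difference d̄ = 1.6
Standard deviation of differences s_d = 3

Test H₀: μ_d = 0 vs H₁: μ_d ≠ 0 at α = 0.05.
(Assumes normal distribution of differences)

df = n - 1 = 13
SE = s_d/√n = 3/√14 = 0.8018
t = d̄/SE = 1.6/0.8018 = 1.9955
Critical value: t_{0.025,13} = ±2.160
p-value ≈ 0.0674
Decision: fail to reject H₀

Answer: t = 1.9955, fail to reject H₀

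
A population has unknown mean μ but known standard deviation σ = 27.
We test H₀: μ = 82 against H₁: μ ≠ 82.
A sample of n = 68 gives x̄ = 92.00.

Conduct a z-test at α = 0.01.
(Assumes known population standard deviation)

Answer: z = 3.0542, reject H₀

Derivation:
Standard error: SE = σ/√n = 27/√68 = 3.2742
z-statistic: z = (x̄ - μ₀)/SE = (92.00 - 82)/3.2742 = 3.0542
Critical value: ±2.576
p-value = 0.0023
Decision: reject H₀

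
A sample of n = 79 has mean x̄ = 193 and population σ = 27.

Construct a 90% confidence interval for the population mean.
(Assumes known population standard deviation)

Confidence level: 90%, α = 0.1
z_0.05 = 1.645
SE = σ/√n = 27/√79 = 3.0377
Margin of error = 1.645 × 3.0377 = 4.9970
CI: x̄ ± margin = 193 ± 4.9970
CI: (188.0030, 197.9970)

Answer: (188.0030, 197.9970)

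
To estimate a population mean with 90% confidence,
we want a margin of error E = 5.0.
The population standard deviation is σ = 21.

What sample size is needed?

Answer: n = 48

Derivation:
z_0.05 = 1.645
n = (z×σ/E)² = (1.645×21/5.0)²
n = 47.7343
Round up: n = 48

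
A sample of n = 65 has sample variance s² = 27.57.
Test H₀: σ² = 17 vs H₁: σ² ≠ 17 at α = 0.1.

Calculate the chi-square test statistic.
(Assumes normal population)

df = n - 1 = 64
χ² = (n-1)s²/σ₀² = 64×27.57/17 = 103.7929
Critical values: χ²_{0.95,64} = 46.595, χ²_{0.05,64} = 83.675
Rejection region: χ² < 46.595 or χ² > 83.675
Decision: reject H₀

Answer: χ² = 103.7929, reject H₀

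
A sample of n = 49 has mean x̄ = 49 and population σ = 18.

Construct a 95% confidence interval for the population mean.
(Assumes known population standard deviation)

Answer: (43.9601, 54.0399)

Derivation:
Confidence level: 95%, α = 0.05
z_0.025 = 1.960
SE = σ/√n = 18/√49 = 2.5714
Margin of error = 1.960 × 2.5714 = 5.0399
CI: x̄ ± margin = 49 ± 5.0399
CI: (43.9601, 54.0399)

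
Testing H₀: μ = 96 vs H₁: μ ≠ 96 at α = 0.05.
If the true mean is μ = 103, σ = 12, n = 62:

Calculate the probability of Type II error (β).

Answer: β ≈ 0.0042

Derivation:
SE = σ/√n = 12/√62 = 1.5240
Critical values: μ₀ ± z_0.025×SE = 96 ± 1.960×1.5240
Acceptance region: (93.0130, 98.9870)
Under H₁ (μ = 103): z_high = (98.9870 - 103)/1.5240 = -2.6332, z_low = (93.0130 - 103)/1.5240 = -6.5531
β = P(not reject | H₁) = Φ(-2.6332) - Φ(-6.5531) ≈ 0.0042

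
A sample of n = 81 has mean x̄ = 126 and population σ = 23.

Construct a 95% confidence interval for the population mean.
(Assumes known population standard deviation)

Answer: (120.9910, 131.0090)

Derivation:
Confidence level: 95%, α = 0.05
z_0.025 = 1.960
SE = σ/√n = 23/√81 = 2.5556
Margin of error = 1.960 × 2.5556 = 5.0090
CI: x̄ ± margin = 126 ± 5.0090
CI: (120.9910, 131.0090)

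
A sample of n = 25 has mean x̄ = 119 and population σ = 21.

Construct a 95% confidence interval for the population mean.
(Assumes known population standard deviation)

Confidence level: 95%, α = 0.05
z_0.025 = 1.960
SE = σ/√n = 21/√25 = 4.2000
Margin of error = 1.960 × 4.2000 = 8.2320
CI: x̄ ± margin = 119 ± 8.2320
CI: (110.7680, 127.2320)

Answer: (110.7680, 127.2320)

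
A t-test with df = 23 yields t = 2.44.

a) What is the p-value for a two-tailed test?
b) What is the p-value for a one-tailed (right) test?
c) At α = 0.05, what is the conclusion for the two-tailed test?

Using t-distribution with df = 23:
a) Two-tailed: p = 2×P(T > 2.44) = 0.0228
b) One-tailed: p = P(T > 2.44) = 0.0114
c) 0.0228 < 0.05, reject H₀

Answer: a) 0.0228, b) 0.0114, c) reject H₀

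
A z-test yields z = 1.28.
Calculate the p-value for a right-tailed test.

For z = 1.28:
p = P(Z > 1.28) = 1 - Φ(1.28) = 0.1003

Answer: p-value ≈ 0.1003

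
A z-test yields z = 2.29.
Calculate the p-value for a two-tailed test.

Answer: p-value ≈ 0.0220

Derivation:
For z = 2.29:
p = 2×P(Z > |2.29|) = 2×(1 - Φ(2.29)) = 0.0220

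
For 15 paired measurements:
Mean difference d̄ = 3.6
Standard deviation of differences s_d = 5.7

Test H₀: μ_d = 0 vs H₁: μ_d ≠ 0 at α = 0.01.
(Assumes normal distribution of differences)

df = n - 1 = 14
SE = s_d/√n = 5.7/√15 = 1.4717
t = d̄/SE = 3.6/1.4717 = 2.4462
Critical value: t_{0.005,14} = ±2.977
p-value ≈ 0.0282
Decision: fail to reject H₀

Answer: t = 2.4462, fail to reject H₀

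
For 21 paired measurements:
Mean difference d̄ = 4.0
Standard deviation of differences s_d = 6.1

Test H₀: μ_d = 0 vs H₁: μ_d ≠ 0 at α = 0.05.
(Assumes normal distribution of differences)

df = n - 1 = 20
SE = s_d/√n = 6.1/√21 = 1.3311
t = d̄/SE = 4.0/1.3311 = 3.0050
Critical value: t_{0.025,20} = ±2.086
p-value ≈ 0.0070
Decision: reject H₀

Answer: t = 3.0050, reject H₀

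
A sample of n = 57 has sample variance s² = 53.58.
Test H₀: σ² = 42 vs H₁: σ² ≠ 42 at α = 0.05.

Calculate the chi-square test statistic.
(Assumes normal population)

df = n - 1 = 56
χ² = (n-1)s²/σ₀² = 56×53.58/42 = 71.4400
Critical values: χ²_{0.975,56} = 37.212, χ²_{0.025,56} = 78.567
Rejection region: χ² < 37.212 or χ² > 78.567
Decision: fail to reject H₀

Answer: χ² = 71.4400, fail to reject H₀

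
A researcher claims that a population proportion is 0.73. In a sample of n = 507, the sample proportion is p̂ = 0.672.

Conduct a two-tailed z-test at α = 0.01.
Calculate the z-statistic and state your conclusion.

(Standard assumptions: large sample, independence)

H₀: p = 0.73, H₁: p ≠ 0.73
Standard error: SE = √(p₀(1-p₀)/n) = √(0.73×0.27/507) = 0.019717
z-statistic: z = (p̂ - p₀)/SE = (0.672 - 0.73)/0.019717 = -2.9416
Critical value: z_0.005 = ±2.576
p-value = 0.0033
Decision: reject H₀ at α = 0.01

Answer: z = -2.9416, reject H₀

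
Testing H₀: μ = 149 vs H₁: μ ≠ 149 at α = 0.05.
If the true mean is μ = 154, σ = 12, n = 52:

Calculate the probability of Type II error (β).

SE = σ/√n = 12/√52 = 1.6641
Critical values: μ₀ ± z_0.025×SE = 149 ± 1.960×1.6641
Acceptance region: (145.7384, 152.2616)
Under H₁ (μ = 154): z_high = (152.2616 - 154)/1.6641 = -1.0446, z_low = (145.7384 - 154)/1.6641 = -4.9646
β = P(not reject | H₁) = Φ(-1.0446) - Φ(-4.9646) ≈ 0.1481

Answer: β ≈ 0.1481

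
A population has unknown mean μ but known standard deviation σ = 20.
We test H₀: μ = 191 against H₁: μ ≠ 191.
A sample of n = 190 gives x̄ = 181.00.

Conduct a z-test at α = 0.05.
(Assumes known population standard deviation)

Standard error: SE = σ/√n = 20/√190 = 1.4510
z-statistic: z = (x̄ - μ₀)/SE = (181.00 - 191)/1.4510 = -6.8918
Critical value: ±1.960
p-value < 0.0001
Decision: reject H₀

Answer: z = -6.8918, reject H₀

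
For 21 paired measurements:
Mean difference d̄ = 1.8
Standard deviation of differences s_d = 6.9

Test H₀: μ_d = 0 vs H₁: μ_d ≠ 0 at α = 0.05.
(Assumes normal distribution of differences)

df = n - 1 = 20
SE = s_d/√n = 6.9/√21 = 1.5057
t = d̄/SE = 1.8/1.5057 = 1.1955
Critical value: t_{0.025,20} = ±2.086
p-value ≈ 0.2459
Decision: fail to reject H₀

Answer: t = 1.1955, fail to reject H₀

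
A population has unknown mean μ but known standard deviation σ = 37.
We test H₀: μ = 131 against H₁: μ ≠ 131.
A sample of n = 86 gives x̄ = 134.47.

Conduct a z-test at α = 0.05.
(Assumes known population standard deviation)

Standard error: SE = σ/√n = 37/√86 = 3.9898
z-statistic: z = (x̄ - μ₀)/SE = (134.47 - 131)/3.9898 = 0.8697
Critical value: ±1.960
p-value = 0.3845
Decision: fail to reject H₀

Answer: z = 0.8697, fail to reject H₀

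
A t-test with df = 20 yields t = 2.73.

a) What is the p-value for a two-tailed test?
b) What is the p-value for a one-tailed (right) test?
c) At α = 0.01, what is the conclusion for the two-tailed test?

Using t-distribution with df = 20:
a) Two-tailed: p = 2×P(T > 2.73) = 0.0129
b) One-tailed: p = P(T > 2.73) = 0.0065
c) 0.0129 ≥ 0.01, fail to reject H₀

Answer: a) 0.0129, b) 0.0065, c) fail to reject H₀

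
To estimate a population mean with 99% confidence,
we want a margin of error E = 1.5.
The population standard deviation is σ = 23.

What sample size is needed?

z_0.005 = 2.576
n = (z×σ/E)² = (2.576×23/1.5)²
n = 1560.1447
Round up: n = 1561

Answer: n = 1561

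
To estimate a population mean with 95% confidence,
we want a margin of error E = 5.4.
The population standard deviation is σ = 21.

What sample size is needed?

z_0.025 = 1.960
n = (z×σ/E)² = (1.960×21/5.4)²
n = 58.0983
Round up: n = 59

Answer: n = 59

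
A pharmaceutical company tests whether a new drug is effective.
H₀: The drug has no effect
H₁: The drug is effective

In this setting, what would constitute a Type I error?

A Type I error (probability α) occurs when we reject a true H₀.
A Type II error (probability β) occurs when we fail to reject a false H₀.

Answer: Concluding the drug is effective when it actually has no effect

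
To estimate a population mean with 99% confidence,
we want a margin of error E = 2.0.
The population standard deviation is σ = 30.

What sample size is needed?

Answer: n = 1494

Derivation:
z_0.005 = 2.576
n = (z×σ/E)² = (2.576×30/2.0)²
n = 1493.0496
Round up: n = 1494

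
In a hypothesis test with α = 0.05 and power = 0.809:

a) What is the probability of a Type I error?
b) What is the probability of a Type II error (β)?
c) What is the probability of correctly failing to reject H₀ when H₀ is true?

a) Type I error probability = α = 0.05
b) Power = P(reject H₀ | H₁ true) = 1 - β = 0.809, so Type II error probability = β = 1 - Power = 0.191
c) P(fail to reject H₀ | H₀ true) = 1 - α = 0.95

Answer: a) 0.05, b) 0.191, c) 0.95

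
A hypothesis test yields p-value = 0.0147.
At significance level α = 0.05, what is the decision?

Answer: reject H₀

Derivation:
Compare p-value to α:
0.0147 < 0.05
Decision: reject H₀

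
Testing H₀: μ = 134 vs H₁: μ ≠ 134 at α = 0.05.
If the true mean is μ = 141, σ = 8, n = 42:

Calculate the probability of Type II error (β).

Answer: β ≈ 0.0001

Derivation:
SE = σ/√n = 8/√42 = 1.2344
Critical values: μ₀ ± z_0.025×SE = 134 ± 1.960×1.2344
Acceptance region: (131.5806, 136.4194)
Under H₁ (μ = 141): z_high = (136.4194 - 141)/1.2344 = -3.7108, z_low = (131.5806 - 141)/1.2344 = -7.6308
β = P(not reject | H₁) = Φ(-3.7108) - Φ(-7.6308) ≈ 0.0001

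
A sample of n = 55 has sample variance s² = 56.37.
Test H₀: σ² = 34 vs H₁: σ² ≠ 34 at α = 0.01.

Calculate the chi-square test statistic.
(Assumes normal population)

df = n - 1 = 54
χ² = (n-1)s²/σ₀² = 54×56.37/34 = 89.5288
Critical values: χ²_{0.995,54} = 30.981, χ²_{0.005,54} = 84.502
Rejection region: χ² < 30.981 or χ² > 84.502
Decision: reject H₀

Answer: χ² = 89.5288, reject H₀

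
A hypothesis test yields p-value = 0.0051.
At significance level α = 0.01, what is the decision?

Answer: reject H₀

Derivation:
Compare p-value to α:
0.0051 < 0.01
Decision: reject H₀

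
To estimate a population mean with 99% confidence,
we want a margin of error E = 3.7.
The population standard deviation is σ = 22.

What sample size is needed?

Answer: n = 235

Derivation:
z_0.005 = 2.576
n = (z×σ/E)² = (2.576×22/3.7)²
n = 234.6030
Round up: n = 235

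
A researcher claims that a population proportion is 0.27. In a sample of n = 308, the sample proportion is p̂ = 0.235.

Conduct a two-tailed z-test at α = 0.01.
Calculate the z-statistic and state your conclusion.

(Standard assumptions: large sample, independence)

H₀: p = 0.27, H₁: p ≠ 0.27
Standard error: SE = √(p₀(1-p₀)/n) = √(0.27×0.73/308) = 0.025297
z-statistic: z = (p̂ - p₀)/SE = (0.235 - 0.27)/0.025297 = -1.3836
Critical value: z_0.005 = ±2.576
p-value = 0.1665
Decision: fail to reject H₀ at α = 0.01

Answer: z = -1.3836, fail to reject H₀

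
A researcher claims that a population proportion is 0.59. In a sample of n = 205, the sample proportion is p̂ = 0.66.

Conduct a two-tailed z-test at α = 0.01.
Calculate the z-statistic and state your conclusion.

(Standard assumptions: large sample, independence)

H₀: p = 0.59, H₁: p ≠ 0.59
Standard error: SE = √(p₀(1-p₀)/n) = √(0.59×0.41/205) = 0.034351
z-statistic: z = (p̂ - p₀)/SE = (0.66 - 0.59)/0.034351 = 2.0378
Critical value: z_0.005 = ±2.576
p-value = 0.0416
Decision: fail to reject H₀ at α = 0.01

Answer: z = 2.0378, fail to reject H₀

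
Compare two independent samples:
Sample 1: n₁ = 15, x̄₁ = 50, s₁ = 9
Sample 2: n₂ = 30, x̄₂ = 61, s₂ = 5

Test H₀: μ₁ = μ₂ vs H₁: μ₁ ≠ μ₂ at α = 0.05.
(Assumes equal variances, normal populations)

Answer: t = -5.2902, reject H₀

Derivation:
Pooled variance: s²_p = [14×9² + 29×5²]/(43) = 43.2326
s_p = 6.5752
SE = s_p×√(1/n₁ + 1/n₂) = 6.5752×√(1/15 + 1/30) = 2.0793
t = (x̄₁ - x̄₂)/SE = (50 - 61)/2.0793 = -5.2902
df = 43, t-critical = ±2.017
Decision: reject H₀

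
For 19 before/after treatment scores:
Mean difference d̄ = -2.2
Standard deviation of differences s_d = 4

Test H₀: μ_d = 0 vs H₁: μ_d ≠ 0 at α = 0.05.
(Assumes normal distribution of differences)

Answer: t = -2.3973, reject H₀

Derivation:
df = n - 1 = 18
SE = s_d/√n = 4/√19 = 0.9177
t = d̄/SE = -2.2/0.9177 = -2.3973
Critical value: t_{0.025,18} = ±2.101
p-value ≈ 0.0276
Decision: reject H₀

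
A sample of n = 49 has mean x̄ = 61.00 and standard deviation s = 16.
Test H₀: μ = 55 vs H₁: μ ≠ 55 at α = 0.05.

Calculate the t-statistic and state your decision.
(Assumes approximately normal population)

df = n - 1 = 48
SE = s/√n = 16/√49 = 2.2857
t = (x̄ - μ₀)/SE = (61.00 - 55)/2.2857 = 2.6250
Critical value: t_{0.025,48} = ±2.011
p-value ≈ 0.0116
Decision: reject H₀

Answer: t = 2.6250, reject H₀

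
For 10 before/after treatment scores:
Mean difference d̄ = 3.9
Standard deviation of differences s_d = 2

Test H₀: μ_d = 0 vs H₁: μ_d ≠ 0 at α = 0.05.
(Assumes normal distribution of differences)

df = n - 1 = 9
SE = s_d/√n = 2/√10 = 0.6325
t = d̄/SE = 3.9/0.6325 = 6.1660
Critical value: t_{0.025,9} = ±2.262
p-value ≈ 0.0002
Decision: reject H₀

Answer: t = 6.1660, reject H₀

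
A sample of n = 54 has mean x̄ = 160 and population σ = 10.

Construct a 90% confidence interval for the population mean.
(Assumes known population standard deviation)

Answer: (157.7615, 162.2385)

Derivation:
Confidence level: 90%, α = 0.1
z_0.05 = 1.645
SE = σ/√n = 10/√54 = 1.3608
Margin of error = 1.645 × 1.3608 = 2.2385
CI: x̄ ± margin = 160 ± 2.2385
CI: (157.7615, 162.2385)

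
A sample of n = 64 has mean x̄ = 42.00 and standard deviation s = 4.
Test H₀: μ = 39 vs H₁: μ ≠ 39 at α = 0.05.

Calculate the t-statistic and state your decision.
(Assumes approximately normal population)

Answer: t = 6.0000, reject H₀

Derivation:
df = n - 1 = 63
SE = s/√n = 4/√64 = 0.5000
t = (x̄ - μ₀)/SE = (42.00 - 39)/0.5000 = 6.0000
Critical value: t_{0.025,63} = ±1.998
p-value < 0.0001
Decision: reject H₀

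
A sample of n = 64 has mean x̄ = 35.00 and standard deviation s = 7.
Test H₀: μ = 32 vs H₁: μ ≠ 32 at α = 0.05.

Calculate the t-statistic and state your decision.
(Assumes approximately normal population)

df = n - 1 = 63
SE = s/√n = 7/√64 = 0.8750
t = (x̄ - μ₀)/SE = (35.00 - 32)/0.8750 = 3.4286
Critical value: t_{0.025,63} = ±1.998
p-value ≈ 0.0011
Decision: reject H₀

Answer: t = 3.4286, reject H₀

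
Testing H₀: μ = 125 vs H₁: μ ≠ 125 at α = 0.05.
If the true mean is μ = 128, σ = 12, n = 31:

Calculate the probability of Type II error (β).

SE = σ/√n = 12/√31 = 2.1553
Critical values: μ₀ ± z_0.025×SE = 125 ± 1.960×2.1553
Acceptance region: (120.7756, 129.2244)
Under H₁ (μ = 128): z_high = (129.2244 - 128)/2.1553 = 0.5681, z_low = (120.7756 - 128)/2.1553 = -3.3519
β = P(not reject | H₁) = Φ(0.5681) - Φ(-3.3519) ≈ 0.7146

Answer: β ≈ 0.7146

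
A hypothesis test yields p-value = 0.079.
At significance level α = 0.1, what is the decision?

Answer: reject H₀

Derivation:
Compare p-value to α:
0.079 < 0.1
Decision: reject H₀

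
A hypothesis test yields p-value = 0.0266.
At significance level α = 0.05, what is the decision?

Compare p-value to α:
0.0266 < 0.05
Decision: reject H₀

Answer: reject H₀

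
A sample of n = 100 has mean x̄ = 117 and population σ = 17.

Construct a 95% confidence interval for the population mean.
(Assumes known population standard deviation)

Confidence level: 95%, α = 0.05
z_0.025 = 1.960
SE = σ/√n = 17/√100 = 1.7000
Margin of error = 1.960 × 1.7000 = 3.3320
CI: x̄ ± margin = 117 ± 3.3320
CI: (113.6680, 120.3320)

Answer: (113.6680, 120.3320)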